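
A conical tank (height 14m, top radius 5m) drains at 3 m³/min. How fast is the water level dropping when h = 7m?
12/(25π) ≈ 0.1528 m/min

r/h = 5/14, so r = (5/14)h
V = (1/3)πr²h = (1/3)π((5/14)h)²h = (25/588)πh³
dV/dh = (25/196)πh²
dh/dt = (dV/dt)/(dV/dh) = -3/((25/196)π·7²) = -12/(25π) m/min
The level is dropping at 12/(25π) ≈ 0.1528 m/min.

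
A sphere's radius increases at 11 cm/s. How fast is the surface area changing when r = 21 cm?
1848π cm²/s

S = 4πr²
dS/dt = dS/dr · dr/dt = 8πr · 11
At r = 21: dS/dt = 1848π cm²/s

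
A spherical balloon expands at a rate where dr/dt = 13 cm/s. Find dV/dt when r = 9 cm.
4212π cm³/s

V = (4/3)πr³
dV/dt = dV/dr · dr/dt = 4πr² · 13
At r = 9: dV/dt = 4212π cm³/s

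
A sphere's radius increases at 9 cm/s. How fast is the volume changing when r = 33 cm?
39204π cm³/s

V = (4/3)πr³
dV/dt = dV/dr · dr/dt = 4πr² · 9
At r = 33: dV/dt = 39204π cm³/s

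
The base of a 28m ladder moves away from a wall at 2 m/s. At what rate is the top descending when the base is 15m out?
30√559/559 ≈ 1.269 m/s

x² + y² = 28²
2x·dx/dt + 2y·dy/dt = 0
dy/dt = -x/y · dx/dt = -15/√559 · 2 = -30√559/559 m/s
The top is descending at 30√559/559 ≈ 1.269 m/s.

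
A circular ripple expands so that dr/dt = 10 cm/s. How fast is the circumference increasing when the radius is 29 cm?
20π cm/s

C = 2πr
dC/dt = 2π · dr/dt = 2π · 10 = 20π cm/s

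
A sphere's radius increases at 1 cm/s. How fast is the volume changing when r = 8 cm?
256π cm³/s

V = (4/3)πr³
dV/dt = dV/dr · dr/dt = 4πr² · 1
At r = 8: dV/dt = 256π cm³/s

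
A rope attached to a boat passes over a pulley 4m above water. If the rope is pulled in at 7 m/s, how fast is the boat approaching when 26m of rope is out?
91√165/165 ≈ 7.084 m/s

rope² = x² + 4²
x = √(26² - 4²) = 2√165
dx/dt = (rope/x) · d(rope)/dt = (26/(2√165)) · (-7) = -91√165/165 m/s
The boat approaches at 91√165/165 ≈ 7.084 m/s.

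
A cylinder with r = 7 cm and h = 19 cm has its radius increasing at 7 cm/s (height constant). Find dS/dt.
462π cm²/s

S = 2πrh + 2πr² (lateral + bases)
dS/dt = (2πh + 4πr)·dr/dt = (2π·19 + 4π·7)·7
= 462π cm²/s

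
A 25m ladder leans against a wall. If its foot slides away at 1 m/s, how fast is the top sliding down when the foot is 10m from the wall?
2√21/21 ≈ 0.4364 m/s

x² + y² = 25²
2x·dx/dt + 2y·dy/dt = 0
dy/dt = -x/y · dx/dt = -10/(5√21) · 1 = -2√21/21 m/s
The top is descending at 2√21/21 ≈ 0.4364 m/s.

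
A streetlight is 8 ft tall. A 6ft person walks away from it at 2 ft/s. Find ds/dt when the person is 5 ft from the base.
6 ft/s

By similar triangles: 8/(x+s) = 6/s
Solving: s = 6x/2
ds/dt = 6/2 · dx/dt = 3 · 2 = 6 ft/s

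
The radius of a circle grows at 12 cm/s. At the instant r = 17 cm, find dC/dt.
24π cm/s

C = 2πr
dC/dt = 2π · dr/dt = 2π · 12 = 24π cm/s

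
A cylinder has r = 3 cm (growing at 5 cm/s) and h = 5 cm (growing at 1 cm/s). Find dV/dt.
159π cm³/s

V = πr²h
dV/dt = 2πrh·dr/dt + πr²·dh/dt
= 2π(3)(5)(5) + π(3)²(1)
= 159π cm³/s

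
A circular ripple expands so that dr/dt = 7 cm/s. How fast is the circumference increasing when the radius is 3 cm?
14π cm/s

C = 2πr
dC/dt = 2π · dr/dt = 2π · 7 = 14π cm/s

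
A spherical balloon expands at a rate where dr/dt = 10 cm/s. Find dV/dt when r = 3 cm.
360π cm³/s

V = (4/3)πr³
dV/dt = dV/dr · dr/dt = 4πr² · 10
At r = 3: dV/dt = 360π cm³/s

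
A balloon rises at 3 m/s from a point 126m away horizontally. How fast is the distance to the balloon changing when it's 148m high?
222√9445/9445 ≈ 2.284 m/s

z² = 126² + y²
z = √(126² + 148²) = 2√9445
dz/dt = y/z · dy/dt = 148/(2√9445) · 3 = 222√9445/9445 ≈ 2.284 m/s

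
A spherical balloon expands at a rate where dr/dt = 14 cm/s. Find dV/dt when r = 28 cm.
43904π cm³/s

V = (4/3)πr³
dV/dt = dV/dr · dr/dt = 4πr² · 14
At r = 28: dV/dt = 43904π cm³/s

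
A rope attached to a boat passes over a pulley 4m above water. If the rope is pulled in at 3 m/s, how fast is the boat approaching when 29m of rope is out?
29√33/55 ≈ 3.029 m/s

rope² = x² + 4²
x = √(29² - 4²) = 5√33
dx/dt = (rope/x) · d(rope)/dt = (29/(5√33)) · (-3) = -29√33/55 m/s
The boat approaches at 29√33/55 ≈ 3.029 m/s.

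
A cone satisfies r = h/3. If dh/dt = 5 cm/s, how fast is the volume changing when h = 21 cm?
245π cm³/s

V = (1/3)π(h/3)²h = πh³/27
dV/dt = πh²/9 · 5
At h = 21: dV/dt = 245π cm³/s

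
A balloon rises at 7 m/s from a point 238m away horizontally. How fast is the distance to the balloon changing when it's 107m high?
749√68093/68093 ≈ 2.87 m/s

z² = 238² + y²
z = √(238² + 107²) = √68093
dz/dt = y/z · dy/dt = 107/√68093 · 7 = 749√68093/68093 ≈ 2.87 m/s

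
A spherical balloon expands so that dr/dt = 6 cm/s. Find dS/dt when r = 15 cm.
720π cm²/s

S = 4πr²
dS/dt = dS/dr · dr/dt = 8πr · 6
At r = 15: dS/dt = 720π cm²/s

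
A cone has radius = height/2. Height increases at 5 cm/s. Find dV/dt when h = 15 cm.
1125π/4 cm³/s

V = (1/3)π(h/2)²h = πh³/12
dV/dt = πh²/4 · 5
At h = 15: dV/dt = 1125π/4 cm³/s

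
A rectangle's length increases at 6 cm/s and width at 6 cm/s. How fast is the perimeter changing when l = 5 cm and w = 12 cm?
24 cm/s

P = 2(l + w)
dP/dt = 2(dl/dt + dw/dt) = 2(6 + 6) = 24 cm/s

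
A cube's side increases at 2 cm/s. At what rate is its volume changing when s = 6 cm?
216 cm³/s

V = s³
dV/dt = 3s² · ds/dt = 3·6²·2 = 216 cm³/s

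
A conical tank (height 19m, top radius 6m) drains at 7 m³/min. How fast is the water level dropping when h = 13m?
2527/(6084π) ≈ 0.1322 m/min

r/h = 6/19, so r = (6/19)h
V = (1/3)πr²h = (1/3)π((6/19)h)²h = (12/361)πh³
dV/dh = (36/361)πh²
dh/dt = (dV/dt)/(dV/dh) = -7/((36/361)π·13²) = -2527/(6084π) m/min
The level is dropping at 2527/(6084π) ≈ 0.1322 m/min.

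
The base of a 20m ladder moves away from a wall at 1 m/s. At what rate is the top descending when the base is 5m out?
√15/15 ≈ 0.2582 m/s

x² + y² = 20²
2x·dx/dt + 2y·dy/dt = 0
dy/dt = -x/y · dx/dt = -5/(5√15) · 1 = -√15/15 m/s
The top is descending at √15/15 ≈ 0.2582 m/s.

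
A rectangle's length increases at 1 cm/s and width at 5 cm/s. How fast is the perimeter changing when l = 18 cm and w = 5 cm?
12 cm/s

P = 2(l + w)
dP/dt = 2(dl/dt + dw/dt) = 2(1 + 5) = 12 cm/s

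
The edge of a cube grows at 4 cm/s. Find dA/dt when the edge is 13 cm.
624 cm²/s

A = 6s²
dA/dt = 12s · ds/dt = 12·13·4 = 624 cm²/s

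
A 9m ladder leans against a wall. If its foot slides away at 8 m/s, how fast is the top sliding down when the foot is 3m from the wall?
2√2 ≈ 2.828 m/s

x² + y² = 9²
2x·dx/dt + 2y·dy/dt = 0
dy/dt = -x/y · dx/dt = -3/(6√2) · 8 = -2√2 m/s
The top is descending at 2√2 ≈ 2.828 m/s.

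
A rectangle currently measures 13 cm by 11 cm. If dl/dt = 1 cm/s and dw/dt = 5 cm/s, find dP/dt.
12 cm/s

P = 2(l + w)
dP/dt = 2(dl/dt + dw/dt) = 2(1 + 5) = 12 cm/s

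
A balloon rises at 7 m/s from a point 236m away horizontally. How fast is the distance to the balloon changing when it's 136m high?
238√4637/4637 ≈ 3.495 m/s

z² = 236² + y²
z = √(236² + 136²) = 4√4637
dz/dt = y/z · dy/dt = 136/(4√4637) · 7 = 238√4637/4637 ≈ 3.495 m/s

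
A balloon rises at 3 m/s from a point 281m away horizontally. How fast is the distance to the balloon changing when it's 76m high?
228√84737/84737 ≈ 0.7832 m/s

z² = 281² + y²
z = √(281² + 76²) = √84737
dz/dt = y/z · dy/dt = 76/√84737 · 3 = 228√84737/84737 ≈ 0.7832 m/s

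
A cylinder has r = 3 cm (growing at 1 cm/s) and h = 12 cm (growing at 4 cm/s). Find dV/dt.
108π cm³/s

V = πr²h
dV/dt = 2πrh·dr/dt + πr²·dh/dt
= 2π(3)(12)(1) + π(3)²(4)
= 108π cm³/s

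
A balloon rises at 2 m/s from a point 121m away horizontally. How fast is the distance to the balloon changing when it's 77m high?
7√170/85 ≈ 1.074 m/s

z² = 121² + y²
z = √(121² + 77²) = 11√170
dz/dt = y/z · dy/dt = 77/(11√170) · 2 = 7√170/85 ≈ 1.074 m/s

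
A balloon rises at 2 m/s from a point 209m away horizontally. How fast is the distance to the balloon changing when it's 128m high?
256√60065/60065 ≈ 1.045 m/s

z² = 209² + y²
z = √(209² + 128²) = √60065
dz/dt = y/z · dy/dt = 128/√60065 · 2 = 256√60065/60065 ≈ 1.045 m/s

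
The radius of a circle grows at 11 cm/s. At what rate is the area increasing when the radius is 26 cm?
572π cm²/s

A = πr²
dA/dt = 2πr · dr/dt = 2π(26)(11) = 572π cm²/s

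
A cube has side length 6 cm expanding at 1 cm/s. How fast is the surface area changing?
72 cm²/s

A = 6s²
dA/dt = 12s · ds/dt = 12·6·1 = 72 cm²/s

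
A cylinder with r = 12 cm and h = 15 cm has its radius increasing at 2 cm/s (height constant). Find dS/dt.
156π cm²/s

S = 2πrh + 2πr² (lateral + bases)
dS/dt = (2πh + 4πr)·dr/dt = (2π·15 + 4π·12)·2
= 156π cm²/s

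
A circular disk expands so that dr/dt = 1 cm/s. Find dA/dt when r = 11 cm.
22π cm²/s

A = πr²
dA/dt = 2πr · dr/dt = 2π(11)(1) = 22π cm²/s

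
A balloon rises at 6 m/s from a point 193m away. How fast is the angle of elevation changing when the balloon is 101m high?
0.024405 rad/s

tan(θ) = y/193
sec²(θ) · dθ/dt = (1/193) · dy/dt
dθ/dt = cos²(θ)/193 · 6 = 193/(193² + 101²) · 6
dθ/dt = 0.024405 rad/s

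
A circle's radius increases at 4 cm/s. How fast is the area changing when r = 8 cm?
64π cm²/s

A = πr²
dA/dt = 2πr · dr/dt = 2π(8)(4) = 64π cm²/s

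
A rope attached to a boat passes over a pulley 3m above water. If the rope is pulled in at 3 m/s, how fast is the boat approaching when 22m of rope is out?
66√19/95 ≈ 3.028 m/s

rope² = x² + 3²
x = √(22² - 3²) = 5√19
dx/dt = (rope/x) · d(rope)/dt = (22/(5√19)) · (-3) = -66√19/95 m/s
The boat approaches at 66√19/95 ≈ 3.028 m/s.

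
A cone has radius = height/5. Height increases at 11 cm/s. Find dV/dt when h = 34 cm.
12716π/25 cm³/s

V = (1/3)π(h/5)²h = πh³/75
dV/dt = πh²/25 · 11
At h = 34: dV/dt = 12716π/25 cm³/s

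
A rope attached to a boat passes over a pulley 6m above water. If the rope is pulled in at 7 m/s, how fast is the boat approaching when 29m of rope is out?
29√805/115 ≈ 7.155 m/s

rope² = x² + 6²
x = √(29² - 6²) = √805
dx/dt = (rope/x) · d(rope)/dt = (29/√805) · (-7) = -29√805/115 m/s
The boat approaches at 29√805/115 ≈ 7.155 m/s.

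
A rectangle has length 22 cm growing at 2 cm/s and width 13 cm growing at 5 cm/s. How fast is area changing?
136 cm²/s

A = lw
dA/dt = w·dl/dt + l·dw/dt = 13·2 + 22·5 = 136 cm²/s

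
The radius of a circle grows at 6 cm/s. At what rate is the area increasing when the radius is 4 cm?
48π cm²/s

A = πr²
dA/dt = 2πr · dr/dt = 2π(4)(6) = 48π cm²/s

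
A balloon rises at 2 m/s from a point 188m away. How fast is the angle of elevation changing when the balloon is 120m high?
0.007559 rad/s

tan(θ) = y/188
sec²(θ) · dθ/dt = (1/188) · dy/dt
dθ/dt = cos²(θ)/188 · 2 = 188/(188² + 120²) · 2
dθ/dt = 0.007559 rad/s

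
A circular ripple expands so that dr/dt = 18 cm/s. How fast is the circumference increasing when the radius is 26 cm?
36π cm/s

C = 2πr
dC/dt = 2π · dr/dt = 2π · 18 = 36π cm/s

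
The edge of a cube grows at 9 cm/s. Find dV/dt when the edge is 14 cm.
5292 cm³/s

V = s³
dV/dt = 3s² · ds/dt = 3·14²·9 = 5292 cm³/s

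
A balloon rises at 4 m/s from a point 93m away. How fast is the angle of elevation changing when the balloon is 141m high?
0.013039 rad/s

tan(θ) = y/93
sec²(θ) · dθ/dt = (1/93) · dy/dt
dθ/dt = cos²(θ)/93 · 4 = 93/(93² + 141²) · 4
dθ/dt = 0.013039 rad/s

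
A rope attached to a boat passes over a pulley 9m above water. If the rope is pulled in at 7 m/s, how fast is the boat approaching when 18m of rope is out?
14√3/3 ≈ 8.083 m/s

rope² = x² + 9²
x = √(18² - 9²) = 9√3
dx/dt = (rope/x) · d(rope)/dt = (18/(9√3)) · (-7) = -14√3/3 m/s
The boat approaches at 14√3/3 ≈ 8.083 m/s.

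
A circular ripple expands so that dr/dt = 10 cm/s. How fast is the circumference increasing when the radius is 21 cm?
20π cm/s

C = 2πr
dC/dt = 2π · dr/dt = 2π · 10 = 20π cm/s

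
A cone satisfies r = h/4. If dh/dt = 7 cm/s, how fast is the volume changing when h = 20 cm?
175π cm³/s

V = (1/3)π(h/4)²h = πh³/48
dV/dt = πh²/16 · 7
At h = 20: dV/dt = 175π cm³/s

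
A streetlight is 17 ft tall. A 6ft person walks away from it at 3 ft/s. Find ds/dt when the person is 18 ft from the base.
18/11 ft/s

By similar triangles: 17/(x+s) = 6/s
Solving: s = 6x/11
ds/dt = 6/11 · dx/dt = 6/11 · 3 = 18/11 ft/s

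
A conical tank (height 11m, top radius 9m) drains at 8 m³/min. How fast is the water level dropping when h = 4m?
121/(162π) ≈ 0.2377 m/min

r/h = 9/11, so r = (9/11)h
V = (1/3)πr²h = (1/3)π((9/11)h)²h = (27/121)πh³
dV/dh = (81/121)πh²
dh/dt = (dV/dt)/(dV/dh) = -8/((81/121)π·4²) = -121/(162π) m/min
The level is dropping at 121/(162π) ≈ 0.2377 m/min.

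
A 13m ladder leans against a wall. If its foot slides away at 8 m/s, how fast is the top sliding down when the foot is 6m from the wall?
48√133/133 ≈ 4.162 m/s

x² + y² = 13²
2x·dx/dt + 2y·dy/dt = 0
dy/dt = -x/y · dx/dt = -6/√133 · 8 = -48√133/133 m/s
The top is descending at 48√133/133 ≈ 4.162 m/s.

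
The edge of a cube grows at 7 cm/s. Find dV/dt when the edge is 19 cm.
7581 cm³/s

V = s³
dV/dt = 3s² · ds/dt = 3·19²·7 = 7581 cm³/s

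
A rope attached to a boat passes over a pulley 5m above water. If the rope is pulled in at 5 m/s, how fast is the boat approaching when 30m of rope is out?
6√35/7 ≈ 5.071 m/s

rope² = x² + 5²
x = √(30² - 5²) = 5√35
dx/dt = (rope/x) · d(rope)/dt = (30/(5√35)) · (-5) = -6√35/7 m/s
The boat approaches at 6√35/7 ≈ 5.071 m/s.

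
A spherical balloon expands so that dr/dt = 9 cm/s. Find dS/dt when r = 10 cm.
720π cm²/s

S = 4πr²
dS/dt = dS/dr · dr/dt = 8πr · 9
At r = 10: dS/dt = 720π cm²/s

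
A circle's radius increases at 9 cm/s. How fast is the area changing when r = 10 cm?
180π cm²/s

A = πr²
dA/dt = 2πr · dr/dt = 2π(10)(9) = 180π cm²/s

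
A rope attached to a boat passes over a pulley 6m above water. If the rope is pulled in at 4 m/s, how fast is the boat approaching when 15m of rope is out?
20√21/21 ≈ 4.364 m/s

rope² = x² + 6²
x = √(15² - 6²) = 3√21
dx/dt = (rope/x) · d(rope)/dt = (15/(3√21)) · (-4) = -20√21/21 m/s
The boat approaches at 20√21/21 ≈ 4.364 m/s.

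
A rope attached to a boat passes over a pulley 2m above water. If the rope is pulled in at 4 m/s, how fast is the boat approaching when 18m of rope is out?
9√5/5 ≈ 4.025 m/s

rope² = x² + 2²
x = √(18² - 2²) = 8√5
dx/dt = (rope/x) · d(rope)/dt = (18/(8√5)) · (-4) = -9√5/5 m/s
The boat approaches at 9√5/5 ≈ 4.025 m/s.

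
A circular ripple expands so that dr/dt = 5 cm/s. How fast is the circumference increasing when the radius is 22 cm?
10π cm/s

C = 2πr
dC/dt = 2π · dr/dt = 2π · 5 = 10π cm/s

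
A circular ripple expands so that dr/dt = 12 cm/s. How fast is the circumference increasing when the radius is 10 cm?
24π cm/s

C = 2πr
dC/dt = 2π · dr/dt = 2π · 12 = 24π cm/s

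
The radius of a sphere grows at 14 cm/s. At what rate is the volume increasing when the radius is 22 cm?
27104π cm³/s

V = (4/3)πr³
dV/dt = dV/dr · dr/dt = 4πr² · 14
At r = 22: dV/dt = 27104π cm³/s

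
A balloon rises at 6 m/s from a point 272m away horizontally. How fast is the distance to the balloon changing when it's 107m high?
642√85433/85433 ≈ 2.196 m/s

z² = 272² + y²
z = √(272² + 107²) = √85433
dz/dt = y/z · dy/dt = 107/√85433 · 6 = 642√85433/85433 ≈ 2.196 m/s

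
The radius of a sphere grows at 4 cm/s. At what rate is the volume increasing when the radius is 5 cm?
400π cm³/s

V = (4/3)πr³
dV/dt = dV/dr · dr/dt = 4πr² · 4
At r = 5: dV/dt = 400π cm³/s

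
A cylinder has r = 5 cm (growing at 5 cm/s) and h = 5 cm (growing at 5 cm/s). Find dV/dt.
375π cm³/s

V = πr²h
dV/dt = 2πrh·dr/dt + πr²·dh/dt
= 2π(5)(5)(5) + π(5)²(5)
= 375π cm³/s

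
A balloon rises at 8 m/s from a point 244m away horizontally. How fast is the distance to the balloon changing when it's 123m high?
984√74665/74665 ≈ 3.601 m/s

z² = 244² + y²
z = √(244² + 123²) = √74665
dz/dt = y/z · dy/dt = 123/√74665 · 8 = 984√74665/74665 ≈ 3.601 m/s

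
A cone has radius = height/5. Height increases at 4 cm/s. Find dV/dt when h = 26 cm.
2704π/25 cm³/s

V = (1/3)π(h/5)²h = πh³/75
dV/dt = πh²/25 · 4
At h = 26: dV/dt = 2704π/25 cm³/s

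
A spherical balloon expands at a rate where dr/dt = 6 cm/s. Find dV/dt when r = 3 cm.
216π cm³/s

V = (4/3)πr³
dV/dt = dV/dr · dr/dt = 4πr² · 6
At r = 3: dV/dt = 216π cm³/s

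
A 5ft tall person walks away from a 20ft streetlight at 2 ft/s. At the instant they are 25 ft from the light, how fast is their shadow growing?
2/3 ft/s

By similar triangles: 20/(x+s) = 5/s
Solving: s = 5x/15
ds/dt = 5/15 · dx/dt = 1/3 · 2 = 2/3 ft/s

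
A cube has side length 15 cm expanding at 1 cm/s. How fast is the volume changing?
675 cm³/s

V = s³
dV/dt = 3s² · ds/dt = 3·15²·1 = 675 cm³/s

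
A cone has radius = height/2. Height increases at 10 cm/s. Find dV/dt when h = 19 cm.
1805π/2 cm³/s

V = (1/3)π(h/2)²h = πh³/12
dV/dt = πh²/4 · 10
At h = 19: dV/dt = 1805π/2 cm³/s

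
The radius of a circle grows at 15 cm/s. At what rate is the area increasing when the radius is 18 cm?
540π cm²/s

A = πr²
dA/dt = 2πr · dr/dt = 2π(18)(15) = 540π cm²/s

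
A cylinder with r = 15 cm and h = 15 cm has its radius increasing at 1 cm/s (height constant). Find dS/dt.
90π cm²/s

S = 2πrh + 2πr² (lateral + bases)
dS/dt = (2πh + 4πr)·dr/dt = (2π·15 + 4π·15)·1
= 90π cm²/s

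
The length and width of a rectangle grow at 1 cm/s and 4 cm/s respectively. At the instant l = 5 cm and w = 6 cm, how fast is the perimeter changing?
10 cm/s

P = 2(l + w)
dP/dt = 2(dl/dt + dw/dt) = 2(1 + 4) = 10 cm/s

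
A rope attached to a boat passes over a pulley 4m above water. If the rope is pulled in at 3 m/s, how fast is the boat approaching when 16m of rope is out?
4√15/5 ≈ 3.098 m/s

rope² = x² + 4²
x = √(16² - 4²) = 4√15
dx/dt = (rope/x) · d(rope)/dt = (16/(4√15)) · (-3) = -4√15/5 m/s
The boat approaches at 4√15/5 ≈ 3.098 m/s.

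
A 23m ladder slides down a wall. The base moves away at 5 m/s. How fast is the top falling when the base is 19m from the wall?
95√42/84 ≈ 7.329 m/s

x² + y² = 23²
2x·dx/dt + 2y·dy/dt = 0
dy/dt = -x/y · dx/dt = -19/(2√42) · 5 = -95√42/84 m/s
The top is descending at 95√42/84 ≈ 7.329 m/s.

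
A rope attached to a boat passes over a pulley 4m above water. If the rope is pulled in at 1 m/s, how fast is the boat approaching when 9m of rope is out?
9√65/65 ≈ 1.116 m/s

rope² = x² + 4²
x = √(9² - 4²) = √65
dx/dt = (rope/x) · d(rope)/dt = (9/√65) · (-1) = -9√65/65 m/s
The boat approaches at 9√65/65 ≈ 1.116 m/s.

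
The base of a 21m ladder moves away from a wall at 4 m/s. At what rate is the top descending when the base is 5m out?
5√26/26 ≈ 0.9806 m/s

x² + y² = 21²
2x·dx/dt + 2y·dy/dt = 0
dy/dt = -x/y · dx/dt = -5/(4√26) · 4 = -5√26/26 m/s
The top is descending at 5√26/26 ≈ 0.9806 m/s.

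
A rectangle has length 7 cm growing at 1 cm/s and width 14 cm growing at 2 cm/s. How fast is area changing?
28 cm²/s

A = lw
dA/dt = w·dl/dt + l·dw/dt = 14·1 + 7·2 = 28 cm²/s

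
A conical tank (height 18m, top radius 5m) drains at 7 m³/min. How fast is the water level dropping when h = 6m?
63/(25π) ≈ 0.8021 m/min

r/h = 5/18, so r = (5/18)h
V = (1/3)πr²h = (1/3)π((5/18)h)²h = (25/972)πh³
dV/dh = (25/324)πh²
dh/dt = (dV/dt)/(dV/dh) = -7/((25/324)π·6²) = -63/(25π) m/min
The level is dropping at 63/(25π) ≈ 0.8021 m/min.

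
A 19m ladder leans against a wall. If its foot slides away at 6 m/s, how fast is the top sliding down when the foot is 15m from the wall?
45√34/34 ≈ 7.717 m/s

x² + y² = 19²
2x·dx/dt + 2y·dy/dt = 0
dy/dt = -x/y · dx/dt = -15/(2√34) · 6 = -45√34/34 m/s
The top is descending at 45√34/34 ≈ 7.717 m/s.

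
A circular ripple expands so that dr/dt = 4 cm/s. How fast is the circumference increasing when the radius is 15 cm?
8π cm/s

C = 2πr
dC/dt = 2π · dr/dt = 2π · 4 = 8π cm/s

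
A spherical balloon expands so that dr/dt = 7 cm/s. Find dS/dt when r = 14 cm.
784π cm²/s

S = 4πr²
dS/dt = dS/dr · dr/dt = 8πr · 7
At r = 14: dS/dt = 784π cm²/s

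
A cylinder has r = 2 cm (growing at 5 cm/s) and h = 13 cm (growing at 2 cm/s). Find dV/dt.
268π cm³/s

V = πr²h
dV/dt = 2πrh·dr/dt + πr²·dh/dt
= 2π(2)(13)(5) + π(2)²(2)
= 268π cm³/s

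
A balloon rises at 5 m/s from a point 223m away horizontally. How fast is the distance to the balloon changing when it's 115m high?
575√62954/62954 ≈ 2.292 m/s

z² = 223² + y²
z = √(223² + 115²) = √62954
dz/dt = y/z · dy/dt = 115/√62954 · 5 = 575√62954/62954 ≈ 2.292 m/s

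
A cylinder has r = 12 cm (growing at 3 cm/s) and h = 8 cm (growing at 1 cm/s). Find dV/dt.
720π cm³/s

V = πr²h
dV/dt = 2πrh·dr/dt + πr²·dh/dt
= 2π(12)(8)(3) + π(12)²(1)
= 720π cm³/s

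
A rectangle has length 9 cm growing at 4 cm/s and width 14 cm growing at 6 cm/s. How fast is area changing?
110 cm²/s

A = lw
dA/dt = w·dl/dt + l·dw/dt = 14·4 + 9·6 = 110 cm²/s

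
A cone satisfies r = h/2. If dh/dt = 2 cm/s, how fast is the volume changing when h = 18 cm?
162π cm³/s

V = (1/3)π(h/2)²h = πh³/12
dV/dt = πh²/4 · 2
At h = 18: dV/dt = 162π cm³/s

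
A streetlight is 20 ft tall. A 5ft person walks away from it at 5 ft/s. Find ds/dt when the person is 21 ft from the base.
5/3 ft/s

By similar triangles: 20/(x+s) = 5/s
Solving: s = 5x/15
ds/dt = 5/15 · dx/dt = 1/3 · 5 = 5/3 ft/s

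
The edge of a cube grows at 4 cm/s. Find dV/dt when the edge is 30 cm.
10800 cm³/s

V = s³
dV/dt = 3s² · ds/dt = 3·30²·4 = 10800 cm³/s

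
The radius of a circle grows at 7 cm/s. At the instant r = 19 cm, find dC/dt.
14π cm/s

C = 2πr
dC/dt = 2π · dr/dt = 2π · 7 = 14π cm/s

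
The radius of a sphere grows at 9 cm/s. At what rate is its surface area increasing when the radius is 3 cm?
216π cm²/s

S = 4πr²
dS/dt = dS/dr · dr/dt = 8πr · 9
At r = 3: dS/dt = 216π cm²/s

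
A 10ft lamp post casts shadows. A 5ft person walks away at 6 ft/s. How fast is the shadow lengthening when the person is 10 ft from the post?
6 ft/s

By similar triangles: 10/(x+s) = 5/s
Solving: s = 5x/5
ds/dt = 5/5 · dx/dt = 1 · 6 = 6 ft/s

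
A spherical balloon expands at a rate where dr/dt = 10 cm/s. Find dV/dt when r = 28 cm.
31360π cm³/s

V = (4/3)πr³
dV/dt = dV/dr · dr/dt = 4πr² · 10
At r = 28: dV/dt = 31360π cm³/s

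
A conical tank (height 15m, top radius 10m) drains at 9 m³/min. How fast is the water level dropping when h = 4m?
81/(64π) ≈ 0.4029 m/min

r/h = 10/15, so r = (2/3)h
V = (1/3)πr²h = (1/3)π((2/3)h)²h = (4/27)πh³
dV/dh = (4/9)πh²
dh/dt = (dV/dt)/(dV/dh) = -9/((4/9)π·4²) = -81/(64π) m/min
The level is dropping at 81/(64π) ≈ 0.4029 m/min.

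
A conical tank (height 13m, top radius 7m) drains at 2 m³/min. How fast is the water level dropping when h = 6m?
169/(882π) ≈ 0.06099 m/min

r/h = 7/13, so r = (7/13)h
V = (1/3)πr²h = (1/3)π((7/13)h)²h = (49/507)πh³
dV/dh = (49/169)πh²
dh/dt = (dV/dt)/(dV/dh) = -2/((49/169)π·6²) = -169/(882π) m/min
The level is dropping at 169/(882π) ≈ 0.06099 m/min.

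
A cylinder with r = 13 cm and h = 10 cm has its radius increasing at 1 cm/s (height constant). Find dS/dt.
72π cm²/s

S = 2πrh + 2πr² (lateral + bases)
dS/dt = (2πh + 4πr)·dr/dt = (2π·10 + 4π·13)·1
= 72π cm²/s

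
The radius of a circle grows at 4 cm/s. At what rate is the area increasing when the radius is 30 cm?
240π cm²/s

A = πr²
dA/dt = 2πr · dr/dt = 2π(30)(4) = 240π cm²/s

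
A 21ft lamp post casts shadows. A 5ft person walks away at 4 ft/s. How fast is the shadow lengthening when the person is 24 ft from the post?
5/4 ft/s

By similar triangles: 21/(x+s) = 5/s
Solving: s = 5x/16
ds/dt = 5/16 · dx/dt = 5/16 · 4 = 5/4 ft/s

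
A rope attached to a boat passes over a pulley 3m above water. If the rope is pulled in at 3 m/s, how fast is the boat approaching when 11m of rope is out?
33√7/28 ≈ 3.118 m/s

rope² = x² + 3²
x = √(11² - 3²) = 4√7
dx/dt = (rope/x) · d(rope)/dt = (11/(4√7)) · (-3) = -33√7/28 m/s
The boat approaches at 33√7/28 ≈ 3.118 m/s.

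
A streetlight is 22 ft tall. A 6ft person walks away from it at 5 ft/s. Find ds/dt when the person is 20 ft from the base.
15/8 ft/s

By similar triangles: 22/(x+s) = 6/s
Solving: s = 6x/16
ds/dt = 6/16 · dx/dt = 3/8 · 5 = 15/8 ft/s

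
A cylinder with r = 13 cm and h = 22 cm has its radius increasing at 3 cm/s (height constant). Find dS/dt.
288π cm²/s

S = 2πrh + 2πr² (lateral + bases)
dS/dt = (2πh + 4πr)·dr/dt = (2π·22 + 4π·13)·3
= 288π cm²/s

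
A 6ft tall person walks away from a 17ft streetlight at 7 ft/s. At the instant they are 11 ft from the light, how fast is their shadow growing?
42/11 ft/s

By similar triangles: 17/(x+s) = 6/s
Solving: s = 6x/11
ds/dt = 6/11 · dx/dt = 6/11 · 7 = 42/11 ft/s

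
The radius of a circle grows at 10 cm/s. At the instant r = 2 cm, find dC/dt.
20π cm/s

C = 2πr
dC/dt = 2π · dr/dt = 2π · 10 = 20π cm/s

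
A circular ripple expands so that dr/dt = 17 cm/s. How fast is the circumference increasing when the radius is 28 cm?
34π cm/s

C = 2πr
dC/dt = 2π · dr/dt = 2π · 17 = 34π cm/s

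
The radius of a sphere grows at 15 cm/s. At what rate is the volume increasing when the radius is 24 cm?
34560π cm³/s

V = (4/3)πr³
dV/dt = dV/dr · dr/dt = 4πr² · 15
At r = 24: dV/dt = 34560π cm³/s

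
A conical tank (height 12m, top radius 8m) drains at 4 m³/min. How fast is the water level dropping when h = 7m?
9/(49π) ≈ 0.05847 m/min

r/h = 8/12, so r = (2/3)h
V = (1/3)πr²h = (1/3)π((2/3)h)²h = (4/27)πh³
dV/dh = (4/9)πh²
dh/dt = (dV/dt)/(dV/dh) = -4/((4/9)π·7²) = -9/(49π) m/min
The level is dropping at 9/(49π) ≈ 0.05847 m/min.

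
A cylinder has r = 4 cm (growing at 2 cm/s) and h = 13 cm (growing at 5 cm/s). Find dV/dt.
288π cm³/s

V = πr²h
dV/dt = 2πrh·dr/dt + πr²·dh/dt
= 2π(4)(13)(2) + π(4)²(5)
= 288π cm³/s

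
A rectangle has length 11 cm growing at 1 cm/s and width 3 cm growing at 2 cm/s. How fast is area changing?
25 cm²/s

A = lw
dA/dt = w·dl/dt + l·dw/dt = 3·1 + 11·2 = 25 cm²/s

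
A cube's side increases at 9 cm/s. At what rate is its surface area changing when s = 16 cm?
1728 cm²/s

A = 6s²
dA/dt = 12s · ds/dt = 12·16·9 = 1728 cm²/s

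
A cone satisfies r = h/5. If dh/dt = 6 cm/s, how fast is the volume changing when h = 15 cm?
54π cm³/s

V = (1/3)π(h/5)²h = πh³/75
dV/dt = πh²/25 · 6
At h = 15: dV/dt = 54π cm³/s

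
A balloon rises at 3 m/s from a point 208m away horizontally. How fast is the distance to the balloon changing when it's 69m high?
207√1921/9605 ≈ 0.9446 m/s

z² = 208² + y²
z = √(208² + 69²) = 5√1921
dz/dt = y/z · dy/dt = 69/(5√1921) · 3 = 207√1921/9605 ≈ 0.9446 m/s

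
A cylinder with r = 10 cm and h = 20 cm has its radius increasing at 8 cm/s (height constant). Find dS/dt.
640π cm²/s

S = 2πrh + 2πr² (lateral + bases)
dS/dt = (2πh + 4πr)·dr/dt = (2π·20 + 4π·10)·8
= 640π cm²/s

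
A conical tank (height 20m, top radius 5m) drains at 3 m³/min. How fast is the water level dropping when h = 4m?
3/π ≈ 0.9549 m/min

r/h = 5/20, so r = (1/4)h
V = (1/3)πr²h = (1/3)π((1/4)h)²h = (1/48)πh³
dV/dh = (1/16)πh²
dh/dt = (dV/dt)/(dV/dh) = -3/((1/16)π·4²) = -3/π m/min
The level is dropping at 3/π ≈ 0.9549 m/min.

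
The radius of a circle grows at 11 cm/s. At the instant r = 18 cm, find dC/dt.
22π cm/s

C = 2πr
dC/dt = 2π · dr/dt = 2π · 11 = 22π cm/s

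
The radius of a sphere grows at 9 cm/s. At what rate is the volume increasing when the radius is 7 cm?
1764π cm³/s

V = (4/3)πr³
dV/dt = dV/dr · dr/dt = 4πr² · 9
At r = 7: dV/dt = 1764π cm³/s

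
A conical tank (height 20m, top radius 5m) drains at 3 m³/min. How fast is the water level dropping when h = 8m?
3/(4π) ≈ 0.2387 m/min

r/h = 5/20, so r = (1/4)h
V = (1/3)πr²h = (1/3)π((1/4)h)²h = (1/48)πh³
dV/dh = (1/16)πh²
dh/dt = (dV/dt)/(dV/dh) = -3/((1/16)π·8²) = -3/(4π) m/min
The level is dropping at 3/(4π) ≈ 0.2387 m/min.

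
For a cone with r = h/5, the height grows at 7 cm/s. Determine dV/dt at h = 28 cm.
5488π/25 cm³/s

V = (1/3)π(h/5)²h = πh³/75
dV/dt = πh²/25 · 7
At h = 28: dV/dt = 5488π/25 cm³/s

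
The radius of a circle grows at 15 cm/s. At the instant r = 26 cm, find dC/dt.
30π cm/s

C = 2πr
dC/dt = 2π · dr/dt = 2π · 15 = 30π cm/s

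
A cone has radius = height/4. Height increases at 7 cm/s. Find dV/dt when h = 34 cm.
2023π/4 cm³/s

V = (1/3)π(h/4)²h = πh³/48
dV/dt = πh²/16 · 7
At h = 34: dV/dt = 2023π/4 cm³/s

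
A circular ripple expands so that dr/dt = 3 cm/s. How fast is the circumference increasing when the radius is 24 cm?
6π cm/s

C = 2πr
dC/dt = 2π · dr/dt = 2π · 3 = 6π cm/s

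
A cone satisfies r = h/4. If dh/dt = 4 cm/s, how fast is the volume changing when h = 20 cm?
100π cm³/s

V = (1/3)π(h/4)²h = πh³/48
dV/dt = πh²/16 · 4
At h = 20: dV/dt = 100π cm³/s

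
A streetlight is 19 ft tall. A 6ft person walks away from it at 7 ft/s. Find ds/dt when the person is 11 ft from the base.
42/13 ft/s

By similar triangles: 19/(x+s) = 6/s
Solving: s = 6x/13
ds/dt = 6/13 · dx/dt = 6/13 · 7 = 42/13 ft/s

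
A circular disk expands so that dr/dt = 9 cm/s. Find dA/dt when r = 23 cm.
414π cm²/s

A = πr²
dA/dt = 2πr · dr/dt = 2π(23)(9) = 414π cm²/s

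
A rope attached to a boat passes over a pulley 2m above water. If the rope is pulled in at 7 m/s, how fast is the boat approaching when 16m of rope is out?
8√7/3 ≈ 7.055 m/s

rope² = x² + 2²
x = √(16² - 2²) = 6√7
dx/dt = (rope/x) · d(rope)/dt = (16/(6√7)) · (-7) = -8√7/3 m/s
The boat approaches at 8√7/3 ≈ 7.055 m/s.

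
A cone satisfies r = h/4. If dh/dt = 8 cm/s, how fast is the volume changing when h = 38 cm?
722π cm³/s

V = (1/3)π(h/4)²h = πh³/48
dV/dt = πh²/16 · 8
At h = 38: dV/dt = 722π cm³/s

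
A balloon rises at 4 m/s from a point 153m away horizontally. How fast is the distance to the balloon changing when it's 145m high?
290√44434/22217 ≈ 2.752 m/s

z² = 153² + y²
z = √(153² + 145²) = √44434
dz/dt = y/z · dy/dt = 145/√44434 · 4 = 290√44434/22217 ≈ 2.752 m/s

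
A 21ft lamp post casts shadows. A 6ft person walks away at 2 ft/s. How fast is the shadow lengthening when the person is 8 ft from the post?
4/5 ft/s

By similar triangles: 21/(x+s) = 6/s
Solving: s = 6x/15
ds/dt = 6/15 · dx/dt = 2/5 · 2 = 4/5 ft/s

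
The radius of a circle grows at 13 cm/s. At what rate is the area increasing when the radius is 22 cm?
572π cm²/s

A = πr²
dA/dt = 2πr · dr/dt = 2π(22)(13) = 572π cm²/s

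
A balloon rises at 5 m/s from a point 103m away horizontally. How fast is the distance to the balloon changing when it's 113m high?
565√23378/23378 ≈ 3.695 m/s

z² = 103² + y²
z = √(103² + 113²) = √23378
dz/dt = y/z · dy/dt = 113/√23378 · 5 = 565√23378/23378 ≈ 3.695 m/s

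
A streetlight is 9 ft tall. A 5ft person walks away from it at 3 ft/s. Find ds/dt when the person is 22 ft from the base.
15/4 ft/s

By similar triangles: 9/(x+s) = 5/s
Solving: s = 5x/4
ds/dt = 5/4 · dx/dt = 5/4 · 3 = 15/4 ft/s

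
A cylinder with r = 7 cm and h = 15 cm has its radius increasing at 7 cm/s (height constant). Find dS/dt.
406π cm²/s

S = 2πrh + 2πr² (lateral + bases)
dS/dt = (2πh + 4πr)·dr/dt = (2π·15 + 4π·7)·7
= 406π cm²/s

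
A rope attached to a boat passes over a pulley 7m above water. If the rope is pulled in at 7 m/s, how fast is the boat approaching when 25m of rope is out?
175/24 ≈ 7.292 m/s

rope² = x² + 7²
x = √(25² - 7²) = 24
dx/dt = (rope/x) · d(rope)/dt = (25/24) · (-7) = -175/24 m/s
The boat approaches at 175/24 ≈ 7.292 m/s.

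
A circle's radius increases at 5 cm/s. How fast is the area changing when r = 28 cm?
280π cm²/s

A = πr²
dA/dt = 2πr · dr/dt = 2π(28)(5) = 280π cm²/s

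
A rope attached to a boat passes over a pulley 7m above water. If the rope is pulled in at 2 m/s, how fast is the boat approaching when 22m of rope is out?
44√435/435 ≈ 2.11 m/s

rope² = x² + 7²
x = √(22² - 7²) = √435
dx/dt = (rope/x) · d(rope)/dt = (22/√435) · (-2) = -44√435/435 m/s
The boat approaches at 44√435/435 ≈ 2.11 m/s.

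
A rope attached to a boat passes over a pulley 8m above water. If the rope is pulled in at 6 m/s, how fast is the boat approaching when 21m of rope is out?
126√377/377 ≈ 6.489 m/s

rope² = x² + 8²
x = √(21² - 8²) = √377
dx/dt = (rope/x) · d(rope)/dt = (21/√377) · (-6) = -126√377/377 m/s
The boat approaches at 126√377/377 ≈ 6.489 m/s.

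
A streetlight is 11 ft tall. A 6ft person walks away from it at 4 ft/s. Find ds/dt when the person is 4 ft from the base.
24/5 ft/s

By similar triangles: 11/(x+s) = 6/s
Solving: s = 6x/5
ds/dt = 6/5 · dx/dt = 6/5 · 4 = 24/5 ft/s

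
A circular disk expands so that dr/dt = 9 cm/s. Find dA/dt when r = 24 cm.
432π cm²/s

A = πr²
dA/dt = 2πr · dr/dt = 2π(24)(9) = 432π cm²/s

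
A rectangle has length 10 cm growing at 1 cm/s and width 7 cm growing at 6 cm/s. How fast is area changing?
67 cm²/s

A = lw
dA/dt = w·dl/dt + l·dw/dt = 7·1 + 10·6 = 67 cm²/s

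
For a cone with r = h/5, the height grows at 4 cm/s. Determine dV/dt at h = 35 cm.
196π cm³/s

V = (1/3)π(h/5)²h = πh³/75
dV/dt = πh²/25 · 4
At h = 35: dV/dt = 196π cm³/s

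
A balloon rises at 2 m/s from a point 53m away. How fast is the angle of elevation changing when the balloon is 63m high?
0.015639 rad/s

tan(θ) = y/53
sec²(θ) · dθ/dt = (1/53) · dy/dt
dθ/dt = cos²(θ)/53 · 2 = 53/(53² + 63²) · 2
dθ/dt = 0.015639 rad/s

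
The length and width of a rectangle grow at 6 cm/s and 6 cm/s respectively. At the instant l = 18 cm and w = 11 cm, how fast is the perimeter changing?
24 cm/s

P = 2(l + w)
dP/dt = 2(dl/dt + dw/dt) = 2(6 + 6) = 24 cm/s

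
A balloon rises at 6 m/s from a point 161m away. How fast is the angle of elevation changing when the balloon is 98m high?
0.027192 rad/s

tan(θ) = y/161
sec²(θ) · dθ/dt = (1/161) · dy/dt
dθ/dt = cos²(θ)/161 · 6 = 161/(161² + 98²) · 6
dθ/dt = 0.027192 rad/s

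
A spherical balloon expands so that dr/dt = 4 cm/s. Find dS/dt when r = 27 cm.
864π cm²/s

S = 4πr²
dS/dt = dS/dr · dr/dt = 8πr · 4
At r = 27: dS/dt = 864π cm²/s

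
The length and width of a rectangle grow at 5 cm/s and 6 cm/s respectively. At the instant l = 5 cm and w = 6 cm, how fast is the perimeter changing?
22 cm/s

P = 2(l + w)
dP/dt = 2(dl/dt + dw/dt) = 2(5 + 6) = 22 cm/s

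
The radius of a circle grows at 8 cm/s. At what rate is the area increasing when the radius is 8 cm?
128π cm²/s

A = πr²
dA/dt = 2πr · dr/dt = 2π(8)(8) = 128π cm²/s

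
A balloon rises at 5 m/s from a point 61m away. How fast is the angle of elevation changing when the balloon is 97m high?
0.023229 rad/s

tan(θ) = y/61
sec²(θ) · dθ/dt = (1/61) · dy/dt
dθ/dt = cos²(θ)/61 · 5 = 61/(61² + 97²) · 5
dθ/dt = 0.023229 rad/s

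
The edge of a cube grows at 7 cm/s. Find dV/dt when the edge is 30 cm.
18900 cm³/s

V = s³
dV/dt = 3s² · ds/dt = 3·30²·7 = 18900 cm³/s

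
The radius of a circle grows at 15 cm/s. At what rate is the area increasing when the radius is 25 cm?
750π cm²/s

A = πr²
dA/dt = 2πr · dr/dt = 2π(25)(15) = 750π cm²/s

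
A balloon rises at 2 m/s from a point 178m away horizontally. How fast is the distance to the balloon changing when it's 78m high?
39√9442/4721 ≈ 0.8027 m/s

z² = 178² + y²
z = √(178² + 78²) = 2√9442
dz/dt = y/z · dy/dt = 78/(2√9442) · 2 = 39√9442/4721 ≈ 0.8027 m/s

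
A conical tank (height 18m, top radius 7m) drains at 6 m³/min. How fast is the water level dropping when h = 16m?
243/(1568π) ≈ 0.04933 m/min

r/h = 7/18, so r = (7/18)h
V = (1/3)πr²h = (1/3)π((7/18)h)²h = (49/972)πh³
dV/dh = (49/324)πh²
dh/dt = (dV/dt)/(dV/dh) = -6/((49/324)π·16²) = -243/(1568π) m/min
The level is dropping at 243/(1568π) ≈ 0.04933 m/min.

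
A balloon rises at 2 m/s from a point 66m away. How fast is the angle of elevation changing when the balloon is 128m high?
0.006365 rad/s

tan(θ) = y/66
sec²(θ) · dθ/dt = (1/66) · dy/dt
dθ/dt = cos²(θ)/66 · 2 = 66/(66² + 128²) · 2
dθ/dt = 0.006365 rad/s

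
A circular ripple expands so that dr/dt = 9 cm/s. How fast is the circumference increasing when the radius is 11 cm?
18π cm/s

C = 2πr
dC/dt = 2π · dr/dt = 2π · 9 = 18π cm/s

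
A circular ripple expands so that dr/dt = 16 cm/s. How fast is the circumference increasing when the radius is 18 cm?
32π cm/s

C = 2πr
dC/dt = 2π · dr/dt = 2π · 16 = 32π cm/s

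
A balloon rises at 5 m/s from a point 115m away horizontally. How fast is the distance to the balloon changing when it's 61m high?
305√16946/16946 ≈ 2.343 m/s

z² = 115² + y²
z = √(115² + 61²) = √16946
dz/dt = y/z · dy/dt = 61/√16946 · 5 = 305√16946/16946 ≈ 2.343 m/s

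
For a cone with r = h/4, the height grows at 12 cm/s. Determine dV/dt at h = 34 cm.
867π cm³/s

V = (1/3)π(h/4)²h = πh³/48
dV/dt = πh²/16 · 12
At h = 34: dV/dt = 867π cm³/s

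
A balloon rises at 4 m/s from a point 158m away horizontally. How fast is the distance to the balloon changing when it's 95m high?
380√33989/33989 ≈ 2.061 m/s

z² = 158² + y²
z = √(158² + 95²) = √33989
dz/dt = y/z · dy/dt = 95/√33989 · 4 = 380√33989/33989 ≈ 2.061 m/s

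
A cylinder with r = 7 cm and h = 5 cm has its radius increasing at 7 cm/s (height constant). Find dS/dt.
266π cm²/s

S = 2πrh + 2πr² (lateral + bases)
dS/dt = (2πh + 4πr)·dr/dt = (2π·5 + 4π·7)·7
= 266π cm²/s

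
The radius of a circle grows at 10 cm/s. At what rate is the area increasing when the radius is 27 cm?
540π cm²/s

A = πr²
dA/dt = 2πr · dr/dt = 2π(27)(10) = 540π cm²/s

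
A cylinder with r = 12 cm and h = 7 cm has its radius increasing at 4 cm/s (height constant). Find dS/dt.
248π cm²/s

S = 2πrh + 2πr² (lateral + bases)
dS/dt = (2πh + 4πr)·dr/dt = (2π·7 + 4π·12)·4
= 248π cm²/s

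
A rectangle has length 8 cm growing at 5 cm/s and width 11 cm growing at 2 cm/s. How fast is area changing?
71 cm²/s

A = lw
dA/dt = w·dl/dt + l·dw/dt = 11·5 + 8·2 = 71 cm²/s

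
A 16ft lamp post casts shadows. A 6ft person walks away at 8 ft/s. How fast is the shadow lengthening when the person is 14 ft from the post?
24/5 ft/s

By similar triangles: 16/(x+s) = 6/s
Solving: s = 6x/10
ds/dt = 6/10 · dx/dt = 3/5 · 8 = 24/5 ft/s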